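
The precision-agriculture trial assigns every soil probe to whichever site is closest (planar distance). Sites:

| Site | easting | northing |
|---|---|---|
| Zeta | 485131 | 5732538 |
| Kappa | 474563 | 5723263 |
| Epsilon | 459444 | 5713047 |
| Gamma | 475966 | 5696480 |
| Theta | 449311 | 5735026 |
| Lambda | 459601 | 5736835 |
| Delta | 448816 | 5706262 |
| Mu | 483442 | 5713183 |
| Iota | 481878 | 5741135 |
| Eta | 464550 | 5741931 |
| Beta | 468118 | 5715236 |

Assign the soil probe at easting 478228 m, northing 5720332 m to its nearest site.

Kappa

Squared distances to each site:
Zeta: 196637845.000; Kappa: 22022986.000; Epsilon: 405909881.000; Gamma: 574034548.000; Theta: 1052106525.000; Lambda: 619314138.000; Delta: 1063030644.000; Mu: 78293997.000; Iota: 446087309.000; Eta: 653604485.000; Beta: 128181316.000.
Minimum at Kappa.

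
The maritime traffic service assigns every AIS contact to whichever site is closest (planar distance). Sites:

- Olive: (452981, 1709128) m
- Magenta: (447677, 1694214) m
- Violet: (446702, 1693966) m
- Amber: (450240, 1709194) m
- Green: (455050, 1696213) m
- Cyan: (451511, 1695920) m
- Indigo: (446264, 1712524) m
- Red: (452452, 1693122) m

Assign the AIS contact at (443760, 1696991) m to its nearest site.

Violet

Squared distances to each site:
Olive: 232333610.000; Magenta: 23054618.000; Violet: 17805989.000; Amber: 190903609.000; Green: 128069384.000; Cyan: 61225042.000; Indigo: 247544105.000; Red: 90520025.000.
Minimum at Violet.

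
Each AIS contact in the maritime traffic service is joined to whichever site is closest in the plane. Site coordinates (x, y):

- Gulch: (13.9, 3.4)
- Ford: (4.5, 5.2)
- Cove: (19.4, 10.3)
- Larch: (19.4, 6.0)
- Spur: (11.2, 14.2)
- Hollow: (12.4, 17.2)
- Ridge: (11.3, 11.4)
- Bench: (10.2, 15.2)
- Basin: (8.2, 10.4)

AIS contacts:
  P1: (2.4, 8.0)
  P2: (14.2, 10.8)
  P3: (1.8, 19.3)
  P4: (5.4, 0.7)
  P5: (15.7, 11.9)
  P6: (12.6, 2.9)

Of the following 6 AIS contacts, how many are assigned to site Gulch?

1

P1 → Ford
P2 → Ridge
P3 → Bench
P4 → Ford
P5 → Cove
P6 → Gulch
1 of the 6 goes to Gulch.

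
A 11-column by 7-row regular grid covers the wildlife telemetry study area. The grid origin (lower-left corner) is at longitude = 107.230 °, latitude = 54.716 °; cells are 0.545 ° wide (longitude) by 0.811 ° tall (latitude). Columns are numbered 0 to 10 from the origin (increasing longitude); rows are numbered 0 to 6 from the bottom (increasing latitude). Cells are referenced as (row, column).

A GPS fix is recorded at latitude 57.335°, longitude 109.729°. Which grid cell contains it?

Column index: ⌊(109.729 − 107.230) / 0.545⌋ = ⌊4.585⌋ = 4
Row offset from origin: ⌊(57.335 − 54.716) / 0.811⌋ = ⌊3.229⌋ = 3 → row 3

(3, 4)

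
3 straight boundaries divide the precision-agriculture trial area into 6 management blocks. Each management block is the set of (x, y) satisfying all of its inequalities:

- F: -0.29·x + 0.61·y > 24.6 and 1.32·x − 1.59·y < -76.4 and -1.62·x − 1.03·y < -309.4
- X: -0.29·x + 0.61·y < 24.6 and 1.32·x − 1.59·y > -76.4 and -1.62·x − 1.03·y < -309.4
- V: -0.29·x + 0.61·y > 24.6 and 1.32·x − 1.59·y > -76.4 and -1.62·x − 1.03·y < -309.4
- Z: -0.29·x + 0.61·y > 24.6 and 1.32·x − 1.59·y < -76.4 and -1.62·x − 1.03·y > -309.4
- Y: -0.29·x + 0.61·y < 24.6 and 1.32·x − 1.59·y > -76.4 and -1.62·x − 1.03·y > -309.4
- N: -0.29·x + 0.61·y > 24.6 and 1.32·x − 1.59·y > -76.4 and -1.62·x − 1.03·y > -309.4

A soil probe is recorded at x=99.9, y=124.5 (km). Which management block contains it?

-0.29·99.9 + 0.61·124.5 = 46.974, which is > 24.6
1.32·99.9 − 1.59·124.5 = -66.087, which is > -76.4
-1.62·99.9 − 1.03·124.5 = -290.073, which is > -309.4
This sign pattern matches N.

N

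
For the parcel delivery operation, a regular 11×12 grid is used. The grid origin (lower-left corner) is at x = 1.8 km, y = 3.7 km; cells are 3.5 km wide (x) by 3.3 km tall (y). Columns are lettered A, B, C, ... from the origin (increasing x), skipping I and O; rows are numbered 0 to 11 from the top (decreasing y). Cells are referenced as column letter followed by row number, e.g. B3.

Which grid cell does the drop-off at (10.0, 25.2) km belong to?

Column index: ⌊(10.0 − 1.8) / 3.5⌋ = ⌊2.343⌋ = 2 → column C
Row offset from origin: ⌊(25.2 − 3.7) / 3.3⌋ = ⌊6.515⌋ = 6 → row 5 (counted from top)

C5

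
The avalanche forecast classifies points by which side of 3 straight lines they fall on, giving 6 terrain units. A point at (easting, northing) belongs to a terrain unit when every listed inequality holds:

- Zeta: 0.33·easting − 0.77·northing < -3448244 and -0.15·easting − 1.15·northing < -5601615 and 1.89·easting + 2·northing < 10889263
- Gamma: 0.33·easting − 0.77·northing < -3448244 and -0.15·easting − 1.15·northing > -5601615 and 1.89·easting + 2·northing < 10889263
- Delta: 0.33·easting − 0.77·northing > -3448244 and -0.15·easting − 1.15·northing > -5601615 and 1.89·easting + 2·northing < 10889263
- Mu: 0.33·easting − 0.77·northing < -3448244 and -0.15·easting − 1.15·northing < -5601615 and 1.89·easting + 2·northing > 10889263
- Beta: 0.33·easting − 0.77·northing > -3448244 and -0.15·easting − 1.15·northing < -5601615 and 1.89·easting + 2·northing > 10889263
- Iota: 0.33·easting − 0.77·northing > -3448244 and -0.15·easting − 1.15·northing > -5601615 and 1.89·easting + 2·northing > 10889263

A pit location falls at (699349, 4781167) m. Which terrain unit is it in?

Zeta

0.33·699349 − 0.77·4781167 = -3450713.420, which is < -3448244
-0.15·699349 − 1.15·4781167 = -5603244.400, which is < -5601615
1.89·699349 + 2·4781167 = 10884103.610, which is < 10889263
This sign pattern matches Zeta.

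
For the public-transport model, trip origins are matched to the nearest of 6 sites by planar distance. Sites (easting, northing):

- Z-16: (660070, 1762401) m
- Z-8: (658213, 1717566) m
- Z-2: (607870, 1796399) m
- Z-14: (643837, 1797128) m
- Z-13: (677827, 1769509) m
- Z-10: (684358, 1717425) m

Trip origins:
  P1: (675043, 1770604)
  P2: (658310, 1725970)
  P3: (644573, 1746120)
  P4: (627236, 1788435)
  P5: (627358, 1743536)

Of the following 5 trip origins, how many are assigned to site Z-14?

1

P1 → Z-13
P2 → Z-8
P3 → Z-16
P4 → Z-14
P5 → Z-16
1 of the 5 goes to Z-14.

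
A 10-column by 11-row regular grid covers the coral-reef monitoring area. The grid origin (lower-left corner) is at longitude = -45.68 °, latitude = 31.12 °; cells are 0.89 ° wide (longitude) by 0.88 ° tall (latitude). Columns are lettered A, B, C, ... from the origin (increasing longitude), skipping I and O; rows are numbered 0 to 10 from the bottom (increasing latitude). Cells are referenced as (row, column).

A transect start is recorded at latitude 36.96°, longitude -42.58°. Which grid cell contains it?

Column index: ⌊(-42.58 − -45.68) / 0.89⌋ = ⌊3.483⌋ = 3 → column D
Row offset from origin: ⌊(36.96 − 31.12) / 0.88⌋ = ⌊6.636⌋ = 6 → row 6

(6, D)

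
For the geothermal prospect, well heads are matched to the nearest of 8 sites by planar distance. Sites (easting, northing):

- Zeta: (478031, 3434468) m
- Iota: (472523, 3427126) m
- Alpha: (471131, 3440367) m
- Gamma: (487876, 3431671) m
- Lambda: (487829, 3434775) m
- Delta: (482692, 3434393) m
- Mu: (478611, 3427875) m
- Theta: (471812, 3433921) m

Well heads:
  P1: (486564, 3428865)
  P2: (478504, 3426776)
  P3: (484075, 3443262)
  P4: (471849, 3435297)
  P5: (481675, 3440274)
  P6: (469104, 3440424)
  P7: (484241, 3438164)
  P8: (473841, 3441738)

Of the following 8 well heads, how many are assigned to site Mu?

P1 → Gamma
P2 → Mu
P3 → Delta
P4 → Theta
P5 → Delta
P6 → Alpha
P7 → Delta
P8 → Alpha
1 of the 8 goes to Mu.

1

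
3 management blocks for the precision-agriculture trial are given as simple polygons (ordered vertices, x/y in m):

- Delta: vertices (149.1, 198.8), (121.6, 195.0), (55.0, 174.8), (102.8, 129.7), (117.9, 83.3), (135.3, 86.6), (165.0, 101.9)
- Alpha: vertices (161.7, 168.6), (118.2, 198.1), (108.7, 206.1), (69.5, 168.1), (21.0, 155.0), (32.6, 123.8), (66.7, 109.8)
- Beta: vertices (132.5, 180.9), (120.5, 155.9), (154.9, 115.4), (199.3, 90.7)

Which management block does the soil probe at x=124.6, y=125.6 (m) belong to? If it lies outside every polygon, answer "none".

Delta

Cast a ray rightward from (124.6, 125.6). For each polygon, the edges (by vertex number in listed order) whose endpoints lie on opposite sides of y = 125.6, where each meets that height, and whether that is right or left of the point:
Delta: 4–5 at x≈104.13 (left), 7–1 at x≈161.11 (right) → 1 crossing.
Alpha: 5–6 at x≈31.93 (left), 7–1 at x≈92.23 (left) → 0 crossings.
Beta: 2–3 at x≈146.24 (right), 4–1 at x≈173.45 (right) → 2 crossings.
Only Delta has an odd count, so the point is inside Delta.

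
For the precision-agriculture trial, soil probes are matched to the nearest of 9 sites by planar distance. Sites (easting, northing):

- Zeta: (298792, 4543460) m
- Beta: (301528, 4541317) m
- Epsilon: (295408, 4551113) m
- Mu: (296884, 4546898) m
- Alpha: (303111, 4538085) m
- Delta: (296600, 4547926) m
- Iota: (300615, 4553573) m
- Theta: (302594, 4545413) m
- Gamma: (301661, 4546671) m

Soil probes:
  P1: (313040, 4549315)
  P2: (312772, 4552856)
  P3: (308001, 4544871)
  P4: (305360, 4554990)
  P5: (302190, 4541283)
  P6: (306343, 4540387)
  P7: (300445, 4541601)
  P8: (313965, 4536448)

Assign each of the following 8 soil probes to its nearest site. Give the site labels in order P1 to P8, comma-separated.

P1 → Theta (d²=124344520.00)
P2 → Iota (d²=148306738.00)
P3 → Theta (d²=29529413.00)
P4 → Iota (d²=24522914.00)
P5 → Beta (d²=439400.00)
P6 → Alpha (d²=15745028.00)
P7 → Beta (d²=1253545.00)
P8 → Alpha (d²=120489085.00)

Theta, Iota, Theta, Iota, Beta, Alpha, Beta, Alpha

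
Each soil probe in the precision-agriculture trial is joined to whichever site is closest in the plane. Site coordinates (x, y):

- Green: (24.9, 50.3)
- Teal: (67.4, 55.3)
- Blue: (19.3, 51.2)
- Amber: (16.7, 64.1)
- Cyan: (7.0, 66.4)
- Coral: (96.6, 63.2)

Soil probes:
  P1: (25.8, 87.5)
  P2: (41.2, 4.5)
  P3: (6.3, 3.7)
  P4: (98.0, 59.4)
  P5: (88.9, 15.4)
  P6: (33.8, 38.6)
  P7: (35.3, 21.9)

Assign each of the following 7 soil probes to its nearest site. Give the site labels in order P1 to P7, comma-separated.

P1 → Amber (d²=630.37)
P2 → Green (d²=2363.33)
P3 → Blue (d²=2425.25)
P4 → Coral (d²=16.40)
P5 → Teal (d²=2054.26)
P6 → Green (d²=216.10)
P7 → Green (d²=914.72)

Amber, Green, Blue, Coral, Teal, Green, Green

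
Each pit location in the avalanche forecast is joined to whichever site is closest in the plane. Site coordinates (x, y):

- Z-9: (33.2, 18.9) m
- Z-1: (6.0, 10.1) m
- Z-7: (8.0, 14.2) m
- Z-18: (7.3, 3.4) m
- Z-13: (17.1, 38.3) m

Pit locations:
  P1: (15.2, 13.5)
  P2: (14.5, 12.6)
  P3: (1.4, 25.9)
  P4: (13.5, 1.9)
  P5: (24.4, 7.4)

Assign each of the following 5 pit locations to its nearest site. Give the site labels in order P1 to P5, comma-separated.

P1 → Z-7 (d²=52.33)
P2 → Z-7 (d²=44.81)
P3 → Z-7 (d²=180.45)
P4 → Z-18 (d²=40.69)
P5 → Z-9 (d²=209.69)

Z-7, Z-7, Z-7, Z-18, Z-9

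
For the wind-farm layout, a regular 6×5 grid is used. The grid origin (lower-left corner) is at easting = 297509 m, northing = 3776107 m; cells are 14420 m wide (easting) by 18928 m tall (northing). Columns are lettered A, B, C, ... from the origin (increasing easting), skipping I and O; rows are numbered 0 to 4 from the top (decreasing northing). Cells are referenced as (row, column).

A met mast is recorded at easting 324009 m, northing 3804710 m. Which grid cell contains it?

(3, B)

Column index: ⌊(324009 − 297509) / 14420⌋ = ⌊1.838⌋ = 1 → column B
Row offset from origin: ⌊(3804710 − 3776107) / 18928⌋ = ⌊1.511⌋ = 1 → row 3 (counted from top)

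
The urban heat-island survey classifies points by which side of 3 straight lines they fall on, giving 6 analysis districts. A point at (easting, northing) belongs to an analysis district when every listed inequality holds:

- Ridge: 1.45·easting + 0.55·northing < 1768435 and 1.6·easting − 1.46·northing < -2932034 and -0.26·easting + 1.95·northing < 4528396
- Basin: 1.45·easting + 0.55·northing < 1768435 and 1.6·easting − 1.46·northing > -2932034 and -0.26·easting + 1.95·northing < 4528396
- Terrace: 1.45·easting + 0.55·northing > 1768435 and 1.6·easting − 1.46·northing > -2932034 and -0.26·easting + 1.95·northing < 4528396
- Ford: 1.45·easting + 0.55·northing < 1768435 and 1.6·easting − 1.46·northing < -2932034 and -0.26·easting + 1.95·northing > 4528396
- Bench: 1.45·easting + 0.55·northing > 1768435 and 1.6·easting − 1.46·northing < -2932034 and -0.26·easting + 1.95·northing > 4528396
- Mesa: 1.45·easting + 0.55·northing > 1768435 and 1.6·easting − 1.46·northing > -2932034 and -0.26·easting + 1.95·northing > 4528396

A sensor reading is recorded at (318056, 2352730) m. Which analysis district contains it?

Basin

1.45·318056 + 0.55·2352730 = 1755182.700, which is < 1768435
1.6·318056 − 1.46·2352730 = -2926096.200, which is > -2932034
-0.26·318056 + 1.95·2352730 = 4505128.940, which is < 4528396
This sign pattern matches Basin.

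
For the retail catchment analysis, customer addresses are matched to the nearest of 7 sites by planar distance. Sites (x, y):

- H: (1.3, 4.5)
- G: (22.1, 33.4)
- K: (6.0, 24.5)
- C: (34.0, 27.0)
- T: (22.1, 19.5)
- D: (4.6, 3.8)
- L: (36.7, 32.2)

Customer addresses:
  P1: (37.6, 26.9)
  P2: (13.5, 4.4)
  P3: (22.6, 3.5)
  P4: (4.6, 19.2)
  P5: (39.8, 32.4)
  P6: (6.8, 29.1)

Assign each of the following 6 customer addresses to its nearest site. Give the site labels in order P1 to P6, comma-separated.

C, D, T, K, L, K

P1 → C (d²=12.97)
P2 → D (d²=79.57)
P3 → T (d²=256.25)
P4 → K (d²=30.05)
P5 → L (d²=9.65)
P6 → K (d²=21.80)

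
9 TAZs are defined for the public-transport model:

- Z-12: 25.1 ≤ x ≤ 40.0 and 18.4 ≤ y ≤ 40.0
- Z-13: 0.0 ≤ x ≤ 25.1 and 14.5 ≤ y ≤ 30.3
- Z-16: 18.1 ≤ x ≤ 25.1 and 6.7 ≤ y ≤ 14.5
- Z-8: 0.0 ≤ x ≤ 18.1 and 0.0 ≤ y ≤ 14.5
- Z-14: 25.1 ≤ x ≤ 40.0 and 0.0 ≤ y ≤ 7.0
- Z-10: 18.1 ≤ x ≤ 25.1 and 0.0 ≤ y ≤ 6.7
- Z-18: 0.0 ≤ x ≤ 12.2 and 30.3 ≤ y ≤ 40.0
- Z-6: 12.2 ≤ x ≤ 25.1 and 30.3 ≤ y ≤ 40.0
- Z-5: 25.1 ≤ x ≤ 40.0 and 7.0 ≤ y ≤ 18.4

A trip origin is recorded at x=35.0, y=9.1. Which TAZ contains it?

The point has x = 35.0 and y = 9.1.
Only Z-5 satisfies 25.1 ≤ x ≤ 40.0 and 7.0 ≤ y ≤ 18.4.

Z-5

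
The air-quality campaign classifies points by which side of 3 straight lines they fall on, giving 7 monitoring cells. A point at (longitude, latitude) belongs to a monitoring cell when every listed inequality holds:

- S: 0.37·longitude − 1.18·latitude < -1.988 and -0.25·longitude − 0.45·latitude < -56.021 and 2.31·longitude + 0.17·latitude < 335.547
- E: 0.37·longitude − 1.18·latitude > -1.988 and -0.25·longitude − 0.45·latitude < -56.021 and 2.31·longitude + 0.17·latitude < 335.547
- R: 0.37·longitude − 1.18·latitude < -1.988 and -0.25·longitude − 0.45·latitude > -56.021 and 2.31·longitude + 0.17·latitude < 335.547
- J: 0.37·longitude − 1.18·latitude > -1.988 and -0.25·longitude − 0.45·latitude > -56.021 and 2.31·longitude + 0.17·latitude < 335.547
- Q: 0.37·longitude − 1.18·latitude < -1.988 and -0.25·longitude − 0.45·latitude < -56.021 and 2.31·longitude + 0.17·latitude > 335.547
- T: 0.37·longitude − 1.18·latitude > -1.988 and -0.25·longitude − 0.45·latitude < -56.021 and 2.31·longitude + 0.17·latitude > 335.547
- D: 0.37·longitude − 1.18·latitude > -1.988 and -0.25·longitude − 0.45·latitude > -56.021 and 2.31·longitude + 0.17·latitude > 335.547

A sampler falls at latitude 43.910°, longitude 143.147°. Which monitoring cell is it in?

D

0.37·143.147 − 1.18·43.910 = 1.151, which is > -1.988
-0.25·143.147 − 0.45·43.910 = -55.546, which is > -56.021
2.31·143.147 + 0.17·43.910 = 338.134, which is > 335.547
This sign pattern matches D.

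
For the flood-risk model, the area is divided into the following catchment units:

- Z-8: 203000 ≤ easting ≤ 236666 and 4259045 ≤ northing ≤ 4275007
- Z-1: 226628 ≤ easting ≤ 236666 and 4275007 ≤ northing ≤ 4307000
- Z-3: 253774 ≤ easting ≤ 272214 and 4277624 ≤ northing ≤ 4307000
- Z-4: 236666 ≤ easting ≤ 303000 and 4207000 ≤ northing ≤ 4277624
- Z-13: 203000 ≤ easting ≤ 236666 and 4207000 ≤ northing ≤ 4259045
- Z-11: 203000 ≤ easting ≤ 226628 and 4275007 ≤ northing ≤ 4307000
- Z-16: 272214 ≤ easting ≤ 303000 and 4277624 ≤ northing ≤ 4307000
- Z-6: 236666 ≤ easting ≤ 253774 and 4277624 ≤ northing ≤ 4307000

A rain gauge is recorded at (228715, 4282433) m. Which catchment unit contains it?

Z-1

The point has easting = 228715 and northing = 4282433.
Only Z-1 satisfies 226628 ≤ easting ≤ 236666 and 4275007 ≤ northing ≤ 4307000.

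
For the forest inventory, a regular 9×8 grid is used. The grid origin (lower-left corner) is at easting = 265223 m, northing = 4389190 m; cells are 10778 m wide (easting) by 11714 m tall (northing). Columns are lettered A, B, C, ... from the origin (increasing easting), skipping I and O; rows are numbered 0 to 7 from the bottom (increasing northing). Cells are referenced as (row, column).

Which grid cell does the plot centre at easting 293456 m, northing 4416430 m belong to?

(2, C)

Column index: ⌊(293456 − 265223) / 10778⌋ = ⌊2.620⌋ = 2 → column C
Row offset from origin: ⌊(4416430 − 4389190) / 11714⌋ = ⌊2.325⌋ = 2 → row 2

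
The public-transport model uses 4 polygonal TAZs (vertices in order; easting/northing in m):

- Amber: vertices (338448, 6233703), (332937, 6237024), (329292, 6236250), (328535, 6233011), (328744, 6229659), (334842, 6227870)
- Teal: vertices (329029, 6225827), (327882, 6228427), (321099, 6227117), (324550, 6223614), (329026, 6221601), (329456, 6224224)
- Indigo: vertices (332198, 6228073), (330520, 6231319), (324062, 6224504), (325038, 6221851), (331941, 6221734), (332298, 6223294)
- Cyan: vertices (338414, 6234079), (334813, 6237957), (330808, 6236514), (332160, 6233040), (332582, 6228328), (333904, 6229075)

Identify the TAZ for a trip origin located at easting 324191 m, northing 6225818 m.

Teal

Cast a ray rightward from (324191, 6225818). For each polygon, the edges (by vertex number in listed order) whose endpoints lie on opposite sides of northing = 6225818, where each meets that height, and whether that is right or left of the point:
Amber: no edge straddles that height → 0 crossings.
Teal: 3–4 at easting≈322378.7 (left), 6–1 at easting≈329031.4 (right) → 1 crossing.
Indigo: 2–3 at easting≈325307.2 (right), 6–1 at easting≈332245.2 (right) → 2 crossings.
Cyan: no edge straddles that height → 0 crossings.
Only Teal has an odd count, so the point is inside Teal.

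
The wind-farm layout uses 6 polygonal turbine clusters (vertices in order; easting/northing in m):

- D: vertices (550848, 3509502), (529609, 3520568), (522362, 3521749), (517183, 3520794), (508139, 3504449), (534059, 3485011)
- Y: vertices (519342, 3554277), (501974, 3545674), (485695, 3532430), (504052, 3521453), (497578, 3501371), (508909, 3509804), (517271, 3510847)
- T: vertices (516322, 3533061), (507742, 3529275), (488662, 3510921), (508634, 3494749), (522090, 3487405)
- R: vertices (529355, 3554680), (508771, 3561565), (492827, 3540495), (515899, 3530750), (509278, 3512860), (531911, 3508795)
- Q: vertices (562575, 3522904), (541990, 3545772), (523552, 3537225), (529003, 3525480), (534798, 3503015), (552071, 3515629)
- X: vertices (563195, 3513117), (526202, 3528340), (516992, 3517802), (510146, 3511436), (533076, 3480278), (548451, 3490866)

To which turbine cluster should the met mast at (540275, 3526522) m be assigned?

Q

Cast a ray rightward from (540275, 3526522). For each polygon, the edges (by vertex number in listed order) whose endpoints lie on opposite sides of northing = 3526522, where each meets that height, and whether that is right or left of the point:
D: no edge straddles that height → 0 crossings.
Y: 3–4 at easting≈495575.0 (left), 7–1 at easting≈518018.5 (left) → 0 crossings.
T: 2–3 at easting≈504880.1 (left), 5–1 at easting≈517148.1 (left) → 0 crossings.
R: 4–5 at easting≈514334.2 (left), 6–1 at easting≈530923.5 (left) → 0 crossings.
Q: 1–2 at easting≈559318.2 (right), 3–4 at easting≈528519.4 (left) → 1 crossing.
X: 1–2 at easting≈530619.9 (left), 2–3 at easting≈524613.1 (left) → 0 crossings.
Only Q has an odd count, so the point is inside Q.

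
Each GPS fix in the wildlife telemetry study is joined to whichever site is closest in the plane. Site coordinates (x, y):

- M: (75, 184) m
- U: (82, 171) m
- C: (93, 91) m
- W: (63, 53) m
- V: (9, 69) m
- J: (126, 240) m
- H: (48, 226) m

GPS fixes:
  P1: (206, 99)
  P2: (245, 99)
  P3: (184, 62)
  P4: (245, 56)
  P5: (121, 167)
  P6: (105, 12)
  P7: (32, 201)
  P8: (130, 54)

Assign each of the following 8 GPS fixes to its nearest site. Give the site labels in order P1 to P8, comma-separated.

P1 → C (d²=12833.00)
P2 → C (d²=23168.00)
P3 → C (d²=9122.00)
P4 → C (d²=24329.00)
P5 → U (d²=1537.00)
P6 → W (d²=3445.00)
P7 → H (d²=881.00)
P8 → C (d²=2738.00)

C, C, C, C, U, W, H, C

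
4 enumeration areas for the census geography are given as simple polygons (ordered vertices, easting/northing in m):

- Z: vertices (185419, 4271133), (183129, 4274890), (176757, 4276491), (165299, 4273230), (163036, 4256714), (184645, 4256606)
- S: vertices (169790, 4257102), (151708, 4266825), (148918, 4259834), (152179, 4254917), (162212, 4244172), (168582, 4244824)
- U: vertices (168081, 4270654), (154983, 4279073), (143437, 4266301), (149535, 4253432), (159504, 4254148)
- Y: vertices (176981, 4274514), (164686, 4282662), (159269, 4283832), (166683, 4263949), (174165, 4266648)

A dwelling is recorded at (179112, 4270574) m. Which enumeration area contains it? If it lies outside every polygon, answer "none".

Cast a ray rightward from (179112, 4270574). For each polygon, the edges (by vertex number in listed order) whose endpoints lie on opposite sides of northing = 4270574, where each meets that height, and whether that is right or left of the point:
Z: 4–5 at easting≈164935.1 (left), 6–1 at easting≈185389.2 (right) → 1 crossing.
S: no edge straddles that height → 0 crossings.
U: 2–3 at easting≈147299.8 (left), 5–1 at easting≈168039.4 (left) → 0 crossings.
Y: 3–4 at easting≈164212.7 (left), 5–1 at easting≈175570.5 (left) → 0 crossings.
Only Z has an odd count, so the point is inside Z.

Z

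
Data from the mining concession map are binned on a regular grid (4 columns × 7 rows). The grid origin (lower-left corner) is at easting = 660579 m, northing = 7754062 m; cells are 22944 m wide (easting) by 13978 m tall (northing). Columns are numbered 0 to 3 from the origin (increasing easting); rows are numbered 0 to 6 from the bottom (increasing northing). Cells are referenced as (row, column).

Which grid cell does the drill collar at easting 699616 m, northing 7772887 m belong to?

Column index: ⌊(699616 − 660579) / 22944⌋ = ⌊1.701⌋ = 1
Row offset from origin: ⌊(7772887 − 7754062) / 13978⌋ = ⌊1.347⌋ = 1 → row 1

(1, 1)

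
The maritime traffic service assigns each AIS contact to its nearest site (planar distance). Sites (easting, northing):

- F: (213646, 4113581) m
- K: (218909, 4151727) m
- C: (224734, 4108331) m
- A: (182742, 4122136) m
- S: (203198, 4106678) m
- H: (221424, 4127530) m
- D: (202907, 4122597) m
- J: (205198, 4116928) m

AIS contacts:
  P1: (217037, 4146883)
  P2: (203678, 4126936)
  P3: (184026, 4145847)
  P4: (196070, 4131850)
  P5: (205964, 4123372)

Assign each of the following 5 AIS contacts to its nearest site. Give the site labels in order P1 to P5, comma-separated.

P1 → K (d²=26968720.00)
P2 → D (d²=19421362.00)
P3 → A (d²=563860177.00)
P4 → D (d²=132362578.00)
P5 → D (d²=9945874.00)

K, D, A, D, D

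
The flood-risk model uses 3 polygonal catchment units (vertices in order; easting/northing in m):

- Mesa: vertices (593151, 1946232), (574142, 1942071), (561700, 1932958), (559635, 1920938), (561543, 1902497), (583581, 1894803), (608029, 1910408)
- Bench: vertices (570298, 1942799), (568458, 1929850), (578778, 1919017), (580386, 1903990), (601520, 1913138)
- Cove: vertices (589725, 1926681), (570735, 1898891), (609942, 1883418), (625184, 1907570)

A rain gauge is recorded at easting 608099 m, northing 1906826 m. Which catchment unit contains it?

Cove

Cast a ray rightward from (608099, 1906826). For each polygon, the edges (by vertex number in listed order) whose endpoints lie on opposite sides of northing = 1906826, where each meets that height, and whether that is right or left of the point:
Mesa: 4–5 at easting≈561095.1 (left), 6–7 at easting≈602417.2 (left) → 0 crossings.
Bench: 3–4 at easting≈580082.5 (left), 4–5 at easting≈586937.8 (left) → 0 crossings.
Cove: 1–2 at easting≈576157.3 (left), 3–4 at easting≈624714.5 (right) → 1 crossing.
Only Cove has an odd count, so the point is inside Cove.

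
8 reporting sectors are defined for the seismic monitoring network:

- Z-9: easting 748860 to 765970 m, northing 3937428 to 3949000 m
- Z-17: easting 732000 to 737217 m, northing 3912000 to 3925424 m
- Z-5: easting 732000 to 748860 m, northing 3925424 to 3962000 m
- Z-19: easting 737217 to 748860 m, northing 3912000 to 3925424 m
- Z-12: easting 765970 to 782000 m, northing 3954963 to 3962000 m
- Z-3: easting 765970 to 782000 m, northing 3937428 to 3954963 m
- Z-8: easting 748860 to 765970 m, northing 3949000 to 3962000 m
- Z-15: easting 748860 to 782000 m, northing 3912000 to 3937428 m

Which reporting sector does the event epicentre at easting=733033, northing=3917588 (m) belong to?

The point has easting = 733033 and northing = 3917588.
Only Z-17 satisfies 732000 ≤ easting ≤ 737217 and 3912000 ≤ northing ≤ 3925424.

Z-17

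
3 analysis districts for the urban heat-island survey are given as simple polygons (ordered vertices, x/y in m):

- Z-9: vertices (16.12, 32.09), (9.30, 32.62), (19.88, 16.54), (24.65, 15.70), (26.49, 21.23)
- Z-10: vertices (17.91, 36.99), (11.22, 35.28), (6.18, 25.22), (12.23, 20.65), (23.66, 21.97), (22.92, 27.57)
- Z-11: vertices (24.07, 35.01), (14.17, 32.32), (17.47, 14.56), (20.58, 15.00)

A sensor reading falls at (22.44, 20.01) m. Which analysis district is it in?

Cast a ray rightward from (22.44, 20.01). For each polygon, the edges (by vertex number in listed order) whose endpoints lie on opposite sides of y = 20.01, where each meets that height, and whether that is right or left of the point:
Z-9: 2–3 at x≈17.597 (left), 4–5 at x≈26.084 (right) → 1 crossing.
Z-10: no edge straddles that height → 0 crossings.
Z-11: 2–3 at x≈16.457 (left), 4–1 at x≈21.454 (left) → 0 crossings.
Only Z-9 has an odd count, so the point is inside Z-9.

Z-9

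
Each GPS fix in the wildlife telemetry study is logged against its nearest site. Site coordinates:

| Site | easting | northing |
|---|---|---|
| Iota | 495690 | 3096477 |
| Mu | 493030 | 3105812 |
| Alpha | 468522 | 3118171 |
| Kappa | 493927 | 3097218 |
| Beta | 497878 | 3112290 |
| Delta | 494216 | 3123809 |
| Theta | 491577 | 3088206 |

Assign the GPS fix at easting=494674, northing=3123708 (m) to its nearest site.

Squared distances to each site:
Iota: 742559617.000; Mu: 322969552.000; Alpha: 714585473.000; Kappa: 702278109.000; Beta: 140636340.000; Delta: 219965.000; Theta: 1269983413.000.
Minimum at Delta.

Delta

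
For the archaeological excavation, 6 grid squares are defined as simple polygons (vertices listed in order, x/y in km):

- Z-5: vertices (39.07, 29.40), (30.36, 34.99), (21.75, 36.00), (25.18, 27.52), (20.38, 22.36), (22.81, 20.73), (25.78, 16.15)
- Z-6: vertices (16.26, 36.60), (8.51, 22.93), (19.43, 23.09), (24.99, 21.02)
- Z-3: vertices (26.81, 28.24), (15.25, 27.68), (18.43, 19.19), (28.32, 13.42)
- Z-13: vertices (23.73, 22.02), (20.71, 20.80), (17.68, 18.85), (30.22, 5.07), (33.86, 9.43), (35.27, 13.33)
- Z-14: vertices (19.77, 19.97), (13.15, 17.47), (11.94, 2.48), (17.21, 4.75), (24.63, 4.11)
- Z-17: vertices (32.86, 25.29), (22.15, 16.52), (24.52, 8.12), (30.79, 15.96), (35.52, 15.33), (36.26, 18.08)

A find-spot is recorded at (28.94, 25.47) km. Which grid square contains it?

Cast a ray rightward from (28.94, 25.47). For each polygon, the edges (by vertex number in listed order) whose endpoints lie on opposite sides of y = 25.47, where each meets that height, and whether that is right or left of the point:
Z-5: 4–5 at x≈23.273 (left), 7–1 at x≈35.128 (right) → 1 crossing.
Z-6: 1–2 at x≈9.950 (left), 4–1 at x≈22.497 (left) → 0 crossings.
Z-3: 2–3 at x≈16.078 (left), 4–1 at x≈27.092 (left) → 0 crossings.
Z-13: no edge straddles that height → 0 crossings.
Z-14: no edge straddles that height → 0 crossings.
Z-17: no edge straddles that height → 0 crossings.
Only Z-5 has an odd count, so the point is inside Z-5.

Z-5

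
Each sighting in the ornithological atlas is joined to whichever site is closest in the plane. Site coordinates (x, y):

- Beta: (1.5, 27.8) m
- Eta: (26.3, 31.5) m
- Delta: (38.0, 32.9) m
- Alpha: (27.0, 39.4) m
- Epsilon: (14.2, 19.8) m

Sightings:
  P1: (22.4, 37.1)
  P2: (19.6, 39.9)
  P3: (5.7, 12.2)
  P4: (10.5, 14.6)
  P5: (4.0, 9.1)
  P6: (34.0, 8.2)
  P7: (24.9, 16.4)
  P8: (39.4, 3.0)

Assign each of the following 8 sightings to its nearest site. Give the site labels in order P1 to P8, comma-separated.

P1 → Alpha (d²=26.45)
P2 → Alpha (d²=55.01)
P3 → Epsilon (d²=130.01)
P4 → Epsilon (d²=40.73)
P5 → Epsilon (d²=218.53)
P6 → Epsilon (d²=526.60)
P7 → Epsilon (d²=126.05)
P8 → Delta (d²=895.97)

Alpha, Alpha, Epsilon, Epsilon, Epsilon, Epsilon, Epsilon, Delta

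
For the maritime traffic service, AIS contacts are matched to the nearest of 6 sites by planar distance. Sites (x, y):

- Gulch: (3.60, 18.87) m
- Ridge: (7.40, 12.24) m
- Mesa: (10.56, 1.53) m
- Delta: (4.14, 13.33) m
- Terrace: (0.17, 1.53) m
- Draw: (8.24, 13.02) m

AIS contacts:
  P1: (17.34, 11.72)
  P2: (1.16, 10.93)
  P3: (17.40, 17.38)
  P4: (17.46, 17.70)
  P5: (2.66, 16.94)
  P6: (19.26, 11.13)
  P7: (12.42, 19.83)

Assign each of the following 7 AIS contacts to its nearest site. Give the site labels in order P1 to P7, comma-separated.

Draw, Delta, Draw, Draw, Gulch, Draw, Draw

P1 → Draw (d²=84.50)
P2 → Delta (d²=14.64)
P3 → Draw (d²=102.92)
P4 → Draw (d²=106.91)
P5 → Gulch (d²=4.61)
P6 → Draw (d²=125.01)
P7 → Draw (d²=63.85)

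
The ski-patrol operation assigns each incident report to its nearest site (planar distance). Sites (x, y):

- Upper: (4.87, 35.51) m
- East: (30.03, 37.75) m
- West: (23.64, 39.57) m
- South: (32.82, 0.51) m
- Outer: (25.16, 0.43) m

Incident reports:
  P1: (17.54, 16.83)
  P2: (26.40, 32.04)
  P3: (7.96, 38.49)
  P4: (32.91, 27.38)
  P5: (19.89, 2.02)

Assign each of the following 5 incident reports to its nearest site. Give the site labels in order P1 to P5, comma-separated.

P1 → Outer (d²=327.02)
P2 → East (d²=45.78)
P3 → Upper (d²=18.43)
P4 → East (d²=115.83)
P5 → Outer (d²=30.30)

Outer, East, Upper, East, Outer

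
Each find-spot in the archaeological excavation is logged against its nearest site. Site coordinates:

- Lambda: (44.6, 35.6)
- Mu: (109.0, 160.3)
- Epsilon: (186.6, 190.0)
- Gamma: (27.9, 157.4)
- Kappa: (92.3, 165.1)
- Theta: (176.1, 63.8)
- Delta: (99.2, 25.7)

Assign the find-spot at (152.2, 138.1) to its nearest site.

Mu

Squared distances to each site:
Lambda: 22084.010; Mu: 2359.080; Epsilon: 3876.970; Gamma: 15822.980; Kappa: 4317.010; Theta: 6091.700; Delta: 15442.760.
Minimum at Mu.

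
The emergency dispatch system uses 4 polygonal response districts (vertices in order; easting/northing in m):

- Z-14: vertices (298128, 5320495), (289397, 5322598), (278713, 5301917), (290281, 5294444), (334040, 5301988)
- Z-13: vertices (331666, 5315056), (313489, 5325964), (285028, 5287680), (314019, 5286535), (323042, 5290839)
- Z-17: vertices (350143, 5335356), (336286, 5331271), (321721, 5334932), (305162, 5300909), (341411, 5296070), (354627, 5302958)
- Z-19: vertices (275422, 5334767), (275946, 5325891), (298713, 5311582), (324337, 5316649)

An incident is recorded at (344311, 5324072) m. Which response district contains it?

Cast a ray rightward from (344311, 5324072). For each polygon, the edges (by vertex number in listed order) whose endpoints lie on opposite sides of northing = 5324072, where each meets that height, and whether that is right or left of the point:
Z-14: no edge straddles that height → 0 crossings.
Z-13: 1–2 at easting≈316641.8 (left), 2–3 at easting≈312082.5 (left) → 0 crossings.
Z-17: 3–4 at easting≈316435.4 (left), 6–1 at easting≈351704.7 (right) → 1 crossing.
Z-19: 2–3 at easting≈278840.2 (left), 4–1 at easting≈304296.4 (left) → 0 crossings.
Only Z-17 has an odd count, so the point is inside Z-17.

Z-17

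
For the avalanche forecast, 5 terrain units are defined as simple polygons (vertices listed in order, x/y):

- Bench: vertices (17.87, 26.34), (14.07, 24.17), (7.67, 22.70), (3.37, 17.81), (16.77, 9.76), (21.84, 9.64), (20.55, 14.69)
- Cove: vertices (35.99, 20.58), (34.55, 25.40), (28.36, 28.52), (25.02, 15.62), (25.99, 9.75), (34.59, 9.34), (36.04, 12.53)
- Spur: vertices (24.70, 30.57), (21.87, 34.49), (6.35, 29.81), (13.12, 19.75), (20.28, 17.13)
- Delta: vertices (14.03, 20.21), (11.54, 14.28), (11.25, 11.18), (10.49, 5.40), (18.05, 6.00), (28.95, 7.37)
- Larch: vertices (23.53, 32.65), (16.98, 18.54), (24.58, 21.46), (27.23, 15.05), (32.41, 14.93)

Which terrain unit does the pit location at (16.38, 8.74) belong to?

Delta

Cast a ray rightward from (16.38, 8.74). For each polygon, the edges (by vertex number in listed order) whose endpoints lie on opposite sides of y = 8.74, where each meets that height, and whether that is right or left of the point:
Bench: no edge straddles that height → 0 crossings.
Cove: no edge straddles that height → 0 crossings.
Spur: no edge straddles that height → 0 crossings.
Delta: 3–4 at x≈10.929 (left), 6–1 at x≈27.358 (right) → 1 crossing.
Larch: no edge straddles that height → 0 crossings.
Only Delta has an odd count, so the point is inside Delta.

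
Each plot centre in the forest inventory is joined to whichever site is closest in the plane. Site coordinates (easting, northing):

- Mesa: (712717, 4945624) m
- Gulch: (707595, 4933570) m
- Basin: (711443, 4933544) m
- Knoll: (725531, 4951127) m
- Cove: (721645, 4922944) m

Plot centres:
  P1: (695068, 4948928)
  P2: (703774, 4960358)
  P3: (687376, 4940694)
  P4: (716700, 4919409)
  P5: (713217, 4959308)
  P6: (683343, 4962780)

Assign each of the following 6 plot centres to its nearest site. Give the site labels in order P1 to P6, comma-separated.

P1 → Mesa (d²=322403617.00)
P2 → Mesa (d²=297068005.00)
P3 → Gulch (d²=459559337.00)
P4 → Cove (d²=36949250.00)
P5 → Mesa (d²=187501856.00)
P6 → Mesa (d²=1157160212.00)

Mesa, Mesa, Gulch, Cove, Mesa, Mesa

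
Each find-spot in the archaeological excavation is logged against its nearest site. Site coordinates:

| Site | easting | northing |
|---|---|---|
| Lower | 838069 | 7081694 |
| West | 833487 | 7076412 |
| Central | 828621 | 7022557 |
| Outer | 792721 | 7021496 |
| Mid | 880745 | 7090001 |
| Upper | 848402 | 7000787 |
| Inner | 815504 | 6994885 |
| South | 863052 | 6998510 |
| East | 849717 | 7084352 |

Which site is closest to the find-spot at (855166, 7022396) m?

Upper

Squared distances to each site:
Lower: 3808560213.000; West: 3387707297.000; Central: 704662946.000; Outer: 3900188025.000; Mid: 5224721266.000; Upper: 512700577.000; Inner: 2329929365.000; South: 632729992.000; East: 3868237537.000.
Minimum at Upper.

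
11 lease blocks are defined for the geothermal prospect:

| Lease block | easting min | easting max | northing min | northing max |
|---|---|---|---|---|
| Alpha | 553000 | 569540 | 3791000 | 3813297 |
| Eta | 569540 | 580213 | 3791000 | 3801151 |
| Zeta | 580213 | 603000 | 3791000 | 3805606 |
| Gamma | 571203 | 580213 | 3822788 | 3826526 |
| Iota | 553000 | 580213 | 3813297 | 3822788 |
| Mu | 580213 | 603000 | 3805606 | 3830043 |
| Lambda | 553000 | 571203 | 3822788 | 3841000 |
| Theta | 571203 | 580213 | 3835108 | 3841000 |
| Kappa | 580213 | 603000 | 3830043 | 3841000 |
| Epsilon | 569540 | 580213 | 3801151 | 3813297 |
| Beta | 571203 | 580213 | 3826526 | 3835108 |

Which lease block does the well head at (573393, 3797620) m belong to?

The point has easting = 573393 and northing = 3797620.
Only Eta satisfies 569540 ≤ easting ≤ 580213 and 3791000 ≤ northing ≤ 3801151.

Eta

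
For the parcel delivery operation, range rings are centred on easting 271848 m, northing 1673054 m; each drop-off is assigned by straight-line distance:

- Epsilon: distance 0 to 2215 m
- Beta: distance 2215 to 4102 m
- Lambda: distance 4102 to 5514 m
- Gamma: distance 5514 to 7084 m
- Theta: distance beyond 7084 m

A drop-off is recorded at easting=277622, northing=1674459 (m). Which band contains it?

Distance = √((277622−271848)² + (1674459−1673054)²) = √(33339076.000 + 1974025.000) = 5942.483 m.
5514 ≤ 5942.483 < 7084 → Gamma.

Gamma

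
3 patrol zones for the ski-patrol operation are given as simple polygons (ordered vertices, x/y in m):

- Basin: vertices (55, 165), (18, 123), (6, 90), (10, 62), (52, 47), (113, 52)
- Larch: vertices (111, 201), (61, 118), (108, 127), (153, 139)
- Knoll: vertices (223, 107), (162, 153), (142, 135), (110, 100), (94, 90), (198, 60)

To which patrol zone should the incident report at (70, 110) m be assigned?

Basin

Cast a ray rightward from (70, 110). For each polygon, the edges (by vertex number in listed order) whose endpoints lie on opposite sides of y = 110, where each meets that height, and whether that is right or left of the point:
Basin: 2–3 at x≈13.3 (left), 6–1 at x≈83.2 (right) → 1 crossing.
Larch: no edge straddles that height → 0 crossings.
Knoll: 1–2 at x≈219.0 (right), 3–4 at x≈119.1 (right) → 2 crossings.
Only Basin has an odd count, so the point is inside Basin.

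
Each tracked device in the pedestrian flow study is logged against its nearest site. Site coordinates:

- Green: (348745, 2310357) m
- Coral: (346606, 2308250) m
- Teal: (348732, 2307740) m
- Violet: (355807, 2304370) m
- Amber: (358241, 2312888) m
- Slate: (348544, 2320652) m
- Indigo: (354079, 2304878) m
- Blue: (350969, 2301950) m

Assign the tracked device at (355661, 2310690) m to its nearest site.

Squared distances to each site:
Green: 47941945.000; Coral: 87946625.000; Teal: 56713541.000; Violet: 39963716.000; Amber: 11487604.000; Slate: 149893133.000; Indigo: 36282068.000; Blue: 98402464.000.
Minimum at Amber.

Amber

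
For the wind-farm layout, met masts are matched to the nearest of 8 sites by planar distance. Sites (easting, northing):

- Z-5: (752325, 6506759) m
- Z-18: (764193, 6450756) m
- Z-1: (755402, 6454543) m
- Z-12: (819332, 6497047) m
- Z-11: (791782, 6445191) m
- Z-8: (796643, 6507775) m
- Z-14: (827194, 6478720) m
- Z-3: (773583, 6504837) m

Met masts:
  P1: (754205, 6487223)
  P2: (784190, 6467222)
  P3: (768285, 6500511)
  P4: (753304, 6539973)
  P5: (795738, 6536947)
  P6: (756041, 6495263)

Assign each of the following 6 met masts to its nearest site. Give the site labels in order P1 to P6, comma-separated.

Z-5, Z-11, Z-3, Z-5, Z-8, Z-5

P1 → Z-5 (d²=385189696.00)
P2 → Z-11 (d²=543003425.00)
P3 → Z-3 (d²=46783080.00)
P4 → Z-5 (d²=1104128237.00)
P5 → Z-8 (d²=851824609.00)
P6 → Z-5 (d²=145966672.00)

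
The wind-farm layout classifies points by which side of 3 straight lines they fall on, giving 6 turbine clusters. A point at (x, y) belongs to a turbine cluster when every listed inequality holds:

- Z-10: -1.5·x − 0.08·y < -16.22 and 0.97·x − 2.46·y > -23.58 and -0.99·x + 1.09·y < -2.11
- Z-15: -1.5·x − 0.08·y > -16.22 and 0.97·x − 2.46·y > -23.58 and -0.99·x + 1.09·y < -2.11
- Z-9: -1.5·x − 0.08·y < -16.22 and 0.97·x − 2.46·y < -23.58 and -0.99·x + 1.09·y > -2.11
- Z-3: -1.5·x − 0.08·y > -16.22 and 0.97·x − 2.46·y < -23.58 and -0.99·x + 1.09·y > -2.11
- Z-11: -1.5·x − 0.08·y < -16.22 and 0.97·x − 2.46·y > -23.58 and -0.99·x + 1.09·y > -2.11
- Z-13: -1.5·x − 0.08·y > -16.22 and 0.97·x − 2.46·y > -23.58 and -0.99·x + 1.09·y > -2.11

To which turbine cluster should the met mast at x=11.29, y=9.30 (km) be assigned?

Z-11

-1.5·11.29 − 0.08·9.30 = -17.679, which is < -16.22
0.97·11.29 − 2.46·9.30 = -11.927, which is > -23.58
-0.99·11.29 + 1.09·9.30 = -1.040, which is > -2.11
This sign pattern matches Z-11.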